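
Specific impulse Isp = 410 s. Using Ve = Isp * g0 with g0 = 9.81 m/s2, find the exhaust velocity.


Ve = Isp * g0 = 410 * 9.81 = 4022.1 m/s

4022.1 m/s


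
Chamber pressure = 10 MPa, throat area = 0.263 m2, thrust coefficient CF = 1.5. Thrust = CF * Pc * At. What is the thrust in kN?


F = 1.5 * 10e6 * 0.263 = 3.9450e+06 N = 3945.0 kN

3945.0 kN


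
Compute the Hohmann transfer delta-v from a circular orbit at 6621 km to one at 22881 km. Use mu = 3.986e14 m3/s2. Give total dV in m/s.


V1 = sqrt(mu/r1) = 7759.02 m/s
dV1 = V1*(sqrt(2*r2/(r1+r2)) - 1) = 1904.46 m/s
V2 = sqrt(mu/r2) = 4173.8 m/s
dV2 = V2*(1 - sqrt(2*r1/(r1+r2))) = 1377.51 m/s
Total dV = 3282 m/s

3282 m/s


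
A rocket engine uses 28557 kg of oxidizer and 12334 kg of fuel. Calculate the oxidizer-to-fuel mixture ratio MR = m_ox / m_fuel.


MR = 28557 / 12334 = 2.32

2.32


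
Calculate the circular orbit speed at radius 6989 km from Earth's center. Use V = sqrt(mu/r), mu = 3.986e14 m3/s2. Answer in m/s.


V = sqrt(3.986e14 / 6989000) = 7552 m/s

7552 m/s


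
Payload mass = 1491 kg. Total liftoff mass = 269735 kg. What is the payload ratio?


PR = 1491 / 269735 = 0.0055

0.0055


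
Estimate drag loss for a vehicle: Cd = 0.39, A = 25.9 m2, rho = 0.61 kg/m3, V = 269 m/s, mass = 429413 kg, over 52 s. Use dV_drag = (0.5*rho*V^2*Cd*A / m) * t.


D = 0.5 * 0.61 * 269^2 * 0.39 * 25.9 = 222930.13 N
a = 222930.13 / 429413 = 0.5192 m/s2
dV = 0.5192 * 52 = 27.0 m/s

27.0 m/s


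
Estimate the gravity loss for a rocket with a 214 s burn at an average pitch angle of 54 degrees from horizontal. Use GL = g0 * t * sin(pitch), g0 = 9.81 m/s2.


GL = 9.81 * 214 * sin(54 deg) = 1698 m/s

1698 m/s


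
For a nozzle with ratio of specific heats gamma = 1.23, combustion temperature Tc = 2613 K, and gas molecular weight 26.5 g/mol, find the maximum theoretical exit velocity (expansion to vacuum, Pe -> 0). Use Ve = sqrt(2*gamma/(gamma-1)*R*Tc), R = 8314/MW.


R = 8314 / 26.5 = 313.74 J/(kg.K)
Ve = sqrt(2 * 1.23 / (1.23 - 1) * 313.74 * 2613) = 2961 m/s

2961 m/s


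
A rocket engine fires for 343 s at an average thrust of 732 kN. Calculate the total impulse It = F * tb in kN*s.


It = 732 * 343 = 251076 kN*s

251076 kN*s


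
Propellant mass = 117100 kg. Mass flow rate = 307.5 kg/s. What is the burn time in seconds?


tb = 117100 / 307.5 = 380.8 s

380.8 s


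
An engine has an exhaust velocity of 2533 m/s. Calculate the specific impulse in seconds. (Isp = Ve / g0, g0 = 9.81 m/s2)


Isp = Ve / g0 = 2533 / 9.81 = 258.2 s

258.2 s


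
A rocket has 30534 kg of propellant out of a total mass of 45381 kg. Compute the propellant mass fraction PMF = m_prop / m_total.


PMF = 30534 / 45381 = 0.673

0.673


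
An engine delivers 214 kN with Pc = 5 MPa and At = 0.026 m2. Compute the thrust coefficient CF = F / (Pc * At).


CF = 214000 / (5e6 * 0.026) = 1.65

1.65


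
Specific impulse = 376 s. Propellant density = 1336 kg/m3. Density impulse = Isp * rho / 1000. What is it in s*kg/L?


rho*Isp = 376 * 1336 / 1000 = 502 s*kg/L

502 s*kg/L


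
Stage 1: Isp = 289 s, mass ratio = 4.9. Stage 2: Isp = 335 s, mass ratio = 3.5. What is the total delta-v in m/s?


dV1 = 289 * 9.81 * ln(4.9) = 4505.6 m/s
dV2 = 335 * 9.81 * ln(3.5) = 4117.0 m/s
Total dV = 4505.6 + 4117.0 = 8622.6 m/s ~ 8623 m/s

8623 m/s


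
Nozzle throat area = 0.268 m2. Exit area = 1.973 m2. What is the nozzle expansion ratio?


AR = 1.973 / 0.268 = 7.4

7.4


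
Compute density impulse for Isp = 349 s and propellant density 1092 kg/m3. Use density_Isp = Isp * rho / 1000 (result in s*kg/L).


rho*Isp = 349 * 1092 / 1000 = 381 s*kg/L

381 s*kg/L


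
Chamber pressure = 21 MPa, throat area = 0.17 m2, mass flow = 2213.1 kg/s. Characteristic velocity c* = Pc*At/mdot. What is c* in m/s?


c* = 21e6 * 0.17 / 2213.1 = 1613 m/s

1613 m/s


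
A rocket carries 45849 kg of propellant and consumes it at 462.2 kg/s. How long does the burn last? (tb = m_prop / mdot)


tb = 45849 / 462.2 = 99.2 s

99.2 s


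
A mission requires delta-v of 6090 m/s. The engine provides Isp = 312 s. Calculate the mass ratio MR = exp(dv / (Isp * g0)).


Ve = 312 * 9.81 = 3060.72 m/s
MR = exp(6090 / 3060.72) = 7.314

7.314


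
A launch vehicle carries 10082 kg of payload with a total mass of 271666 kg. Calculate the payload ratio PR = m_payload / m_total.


PR = 10082 / 271666 = 0.0371

0.0371


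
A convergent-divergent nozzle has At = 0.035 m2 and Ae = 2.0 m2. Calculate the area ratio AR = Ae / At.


AR = 2.0 / 0.035 = 57.1

57.1


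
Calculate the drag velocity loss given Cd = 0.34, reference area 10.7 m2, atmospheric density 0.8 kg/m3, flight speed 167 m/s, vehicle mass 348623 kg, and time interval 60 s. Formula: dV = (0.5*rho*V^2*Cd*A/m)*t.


D = 0.5 * 0.8 * 167^2 * 0.34 * 10.7 = 40584.07 N
a = 40584.07 / 348623 = 0.1164 m/s2
dV = 0.1164 * 60 = 7.0 m/s

7.0 m/s


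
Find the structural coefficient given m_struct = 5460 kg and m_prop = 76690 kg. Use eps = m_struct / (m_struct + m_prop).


eps = 5460 / (5460 + 76690) = 0.0665

0.0665


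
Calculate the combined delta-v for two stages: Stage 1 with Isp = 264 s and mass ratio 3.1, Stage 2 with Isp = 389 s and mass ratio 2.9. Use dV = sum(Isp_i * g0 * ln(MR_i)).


dV1 = 264 * 9.81 * ln(3.1) = 2930.2 m/s
dV2 = 389 * 9.81 * ln(2.9) = 4063.0 m/s
Total dV = 2930.2 + 4063.0 = 6993.2 m/s ~ 6993 m/s

6993 m/s


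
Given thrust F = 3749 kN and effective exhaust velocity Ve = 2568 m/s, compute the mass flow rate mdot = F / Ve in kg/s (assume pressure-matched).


mdot = F / Ve = 3749000 / 2568 = 1459.9 kg/s

1459.9 kg/s


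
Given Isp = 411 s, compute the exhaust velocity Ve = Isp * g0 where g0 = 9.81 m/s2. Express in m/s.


Ve = Isp * g0 = 411 * 9.81 = 4031.9 m/s

4031.9 m/s


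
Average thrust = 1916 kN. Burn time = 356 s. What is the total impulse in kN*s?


It = 1916 * 356 = 682096 kN*s

682096 kN*s


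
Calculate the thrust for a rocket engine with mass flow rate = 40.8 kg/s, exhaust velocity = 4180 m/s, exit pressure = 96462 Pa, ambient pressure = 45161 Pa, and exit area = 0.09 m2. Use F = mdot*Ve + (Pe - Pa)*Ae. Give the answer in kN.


F = 40.8 * 4180 + (96462 - 45161) * 0.09 = 175161.0 N = 175.2 kN

175.2 kN


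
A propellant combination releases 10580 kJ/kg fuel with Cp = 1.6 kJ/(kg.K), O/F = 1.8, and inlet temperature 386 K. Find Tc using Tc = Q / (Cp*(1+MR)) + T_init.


Tc = 10580 / (1.6 * (1 + 1.8)) + 386 = 2748 K

2748 K


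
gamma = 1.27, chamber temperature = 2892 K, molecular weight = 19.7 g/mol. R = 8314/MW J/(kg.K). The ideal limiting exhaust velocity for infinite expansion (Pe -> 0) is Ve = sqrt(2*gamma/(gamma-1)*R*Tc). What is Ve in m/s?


R = 8314 / 19.7 = 422.03 J/(kg.K)
Ve = sqrt(2 * 1.27 / (1.27 - 1) * 422.03 * 2892) = 3388 m/s

3388 m/s


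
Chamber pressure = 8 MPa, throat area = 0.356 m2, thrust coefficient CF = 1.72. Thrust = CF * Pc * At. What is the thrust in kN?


F = 1.72 * 8e6 * 0.356 = 4.8986e+06 N = 4898.6 kN

4898.6 kN


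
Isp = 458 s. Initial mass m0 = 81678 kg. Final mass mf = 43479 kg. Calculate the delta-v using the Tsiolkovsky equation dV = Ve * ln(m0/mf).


Ve = 458 * 9.81 = 4492.98 m/s
dV = 4492.98 * ln(81678/43479) = 2833 m/s

2833 m/s


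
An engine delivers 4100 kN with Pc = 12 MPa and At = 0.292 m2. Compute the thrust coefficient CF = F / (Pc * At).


CF = 4100000 / (12e6 * 0.292) = 1.17

1.17


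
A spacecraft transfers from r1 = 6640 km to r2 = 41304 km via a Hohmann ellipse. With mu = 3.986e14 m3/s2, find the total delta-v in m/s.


V1 = sqrt(mu/r1) = 7747.91 m/s
dV1 = V1*(sqrt(2*r2/(r1+r2)) - 1) = 2422.27 m/s
V2 = sqrt(mu/r2) = 3106.51 m/s
dV2 = V2*(1 - sqrt(2*r1/(r1+r2))) = 1471.56 m/s
Total dV = 3894 m/s

3894 m/s


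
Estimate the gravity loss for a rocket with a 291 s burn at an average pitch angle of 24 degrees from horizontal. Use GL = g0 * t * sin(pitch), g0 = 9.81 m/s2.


GL = 9.81 * 291 * sin(24 deg) = 1161 m/s

1161 m/s


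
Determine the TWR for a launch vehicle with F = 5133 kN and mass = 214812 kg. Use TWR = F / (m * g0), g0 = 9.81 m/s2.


TWR = 5133000 / (214812 * 9.81) = 2.44

2.44


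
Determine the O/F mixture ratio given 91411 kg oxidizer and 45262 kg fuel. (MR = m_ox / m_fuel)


MR = 91411 / 45262 = 2.02

2.02


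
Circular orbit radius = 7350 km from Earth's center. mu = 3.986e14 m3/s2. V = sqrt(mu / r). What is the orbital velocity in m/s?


V = sqrt(3.986e14 / 7350000) = 7364 m/s

7364 m/s


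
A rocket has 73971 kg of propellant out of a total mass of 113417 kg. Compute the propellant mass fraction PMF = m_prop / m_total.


PMF = 73971 / 113417 = 0.652

0.652


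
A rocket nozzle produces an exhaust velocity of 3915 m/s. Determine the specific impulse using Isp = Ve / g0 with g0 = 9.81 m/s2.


Isp = Ve / g0 = 3915 / 9.81 = 399.1 s

399.1 s


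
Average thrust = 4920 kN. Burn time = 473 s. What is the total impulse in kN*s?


It = 4920 * 473 = 2327160 kN*s

2327160 kN*s


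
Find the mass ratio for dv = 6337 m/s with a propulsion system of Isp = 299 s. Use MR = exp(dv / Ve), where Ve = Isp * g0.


Ve = 299 * 9.81 = 2933.19 m/s
MR = exp(6337 / 2933.19) = 8.675

8.675


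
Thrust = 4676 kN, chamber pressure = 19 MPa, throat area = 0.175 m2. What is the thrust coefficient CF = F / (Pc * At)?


CF = 4676000 / (19e6 * 0.175) = 1.41

1.41


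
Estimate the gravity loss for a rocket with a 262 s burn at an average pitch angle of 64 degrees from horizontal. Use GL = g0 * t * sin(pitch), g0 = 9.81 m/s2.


GL = 9.81 * 262 * sin(64 deg) = 2310 m/s

2310 m/s


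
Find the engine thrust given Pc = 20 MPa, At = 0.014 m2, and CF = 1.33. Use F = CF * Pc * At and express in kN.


F = 1.33 * 20e6 * 0.014 = 372400.0 N = 372.4 kN

372.4 kN


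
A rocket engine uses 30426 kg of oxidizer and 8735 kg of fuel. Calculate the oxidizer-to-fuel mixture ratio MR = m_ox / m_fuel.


MR = 30426 / 8735 = 3.48

3.48


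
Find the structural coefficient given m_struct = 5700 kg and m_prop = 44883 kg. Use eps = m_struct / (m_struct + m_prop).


eps = 5700 / (5700 + 44883) = 0.1127

0.1127


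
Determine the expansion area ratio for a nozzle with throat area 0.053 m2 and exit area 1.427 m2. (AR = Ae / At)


AR = 1.427 / 0.053 = 26.9

26.9


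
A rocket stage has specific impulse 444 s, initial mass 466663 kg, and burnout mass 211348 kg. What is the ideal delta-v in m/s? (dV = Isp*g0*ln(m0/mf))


Ve = 444 * 9.81 = 4355.64 m/s
dV = 4355.64 * ln(466663/211348) = 3450 m/s

3450 m/s


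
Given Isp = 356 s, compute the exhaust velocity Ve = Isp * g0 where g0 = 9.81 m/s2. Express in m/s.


Ve = Isp * g0 = 356 * 9.81 = 3492.4 m/s

3492.4 m/s


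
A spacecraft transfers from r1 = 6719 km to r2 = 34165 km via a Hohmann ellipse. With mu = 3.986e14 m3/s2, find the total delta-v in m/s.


V1 = sqrt(mu/r1) = 7702.23 m/s
dV1 = V1*(sqrt(2*r2/(r1+r2)) - 1) = 2255.16 m/s
V2 = sqrt(mu/r2) = 3415.69 m/s
dV2 = V2*(1 - sqrt(2*r1/(r1+r2))) = 1457.43 m/s
Total dV = 3713 m/s

3713 m/s


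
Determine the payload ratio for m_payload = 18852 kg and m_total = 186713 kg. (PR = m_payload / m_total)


PR = 18852 / 186713 = 0.101

0.101


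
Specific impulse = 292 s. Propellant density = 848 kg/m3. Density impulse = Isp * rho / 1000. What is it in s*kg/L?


rho*Isp = 292 * 848 / 1000 = 248 s*kg/L

248 s*kg/L


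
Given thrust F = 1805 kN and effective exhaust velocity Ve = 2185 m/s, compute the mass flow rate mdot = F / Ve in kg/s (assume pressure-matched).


mdot = F / Ve = 1805000 / 2185 = 826.1 kg/s

826.1 kg/s


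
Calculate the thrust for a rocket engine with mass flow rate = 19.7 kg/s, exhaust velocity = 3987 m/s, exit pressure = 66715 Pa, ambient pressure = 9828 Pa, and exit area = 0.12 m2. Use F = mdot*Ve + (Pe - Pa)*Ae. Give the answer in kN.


F = 19.7 * 3987 + (66715 - 9828) * 0.12 = 85370.0 N = 85.4 kN

85.4 kN


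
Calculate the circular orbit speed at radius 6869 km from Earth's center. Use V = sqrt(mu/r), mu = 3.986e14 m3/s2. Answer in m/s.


V = sqrt(3.986e14 / 6869000) = 7618 m/s

7618 m/s


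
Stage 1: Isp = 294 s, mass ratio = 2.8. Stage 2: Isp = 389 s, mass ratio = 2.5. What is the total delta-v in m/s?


dV1 = 294 * 9.81 * ln(2.8) = 2969.6 m/s
dV2 = 389 * 9.81 * ln(2.5) = 3496.6 m/s
Total dV = 2969.6 + 3496.6 = 6466.2 m/s ~ 6466 m/s

6466 m/s


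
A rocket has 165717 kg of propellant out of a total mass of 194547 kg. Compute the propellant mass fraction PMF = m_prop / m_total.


PMF = 165717 / 194547 = 0.852

0.852


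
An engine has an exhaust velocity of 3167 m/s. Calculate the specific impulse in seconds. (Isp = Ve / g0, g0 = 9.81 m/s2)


Isp = Ve / g0 = 3167 / 9.81 = 322.8 s

322.8 s


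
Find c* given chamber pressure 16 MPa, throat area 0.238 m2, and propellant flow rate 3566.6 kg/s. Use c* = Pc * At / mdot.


c* = 16e6 * 0.238 / 3566.6 = 1068 m/s

1068 m/s


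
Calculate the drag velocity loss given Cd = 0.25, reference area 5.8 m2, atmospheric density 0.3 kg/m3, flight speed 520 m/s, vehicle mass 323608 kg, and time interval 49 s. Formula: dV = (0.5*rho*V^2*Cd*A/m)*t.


D = 0.5 * 0.3 * 520^2 * 0.25 * 5.8 = 58812.0 N
a = 58812.0 / 323608 = 0.1817 m/s2
dV = 0.1817 * 49 = 8.9 m/s

8.9 m/s


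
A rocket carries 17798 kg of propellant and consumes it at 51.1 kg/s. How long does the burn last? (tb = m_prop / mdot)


tb = 17798 / 51.1 = 348.3 s

348.3 s


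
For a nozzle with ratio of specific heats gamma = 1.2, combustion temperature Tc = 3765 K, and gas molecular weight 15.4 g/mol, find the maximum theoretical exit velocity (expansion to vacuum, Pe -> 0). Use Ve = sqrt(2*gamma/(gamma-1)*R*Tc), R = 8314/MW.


R = 8314 / 15.4 = 539.87 J/(kg.K)
Ve = sqrt(2 * 1.2 / (1.2 - 1) * 539.87 * 3765) = 4939 m/s

4939 m/s


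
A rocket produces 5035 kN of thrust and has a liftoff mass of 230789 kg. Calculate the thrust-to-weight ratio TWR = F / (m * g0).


TWR = 5035000 / (230789 * 9.81) = 2.22

2.22


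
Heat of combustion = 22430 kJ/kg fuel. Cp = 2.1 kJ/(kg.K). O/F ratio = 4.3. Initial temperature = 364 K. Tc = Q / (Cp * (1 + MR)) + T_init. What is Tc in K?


Tc = 22430 / (2.1 * (1 + 4.3)) + 364 = 2379 K

2379 K


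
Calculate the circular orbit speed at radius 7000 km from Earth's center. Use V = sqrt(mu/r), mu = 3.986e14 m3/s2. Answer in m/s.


V = sqrt(3.986e14 / 7000000) = 7546 m/s

7546 m/s


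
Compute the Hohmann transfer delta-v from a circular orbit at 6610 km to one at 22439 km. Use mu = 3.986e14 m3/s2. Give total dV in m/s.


V1 = sqrt(mu/r1) = 7765.47 m/s
dV1 = V1*(sqrt(2*r2/(r1+r2)) - 1) = 1886.57 m/s
V2 = sqrt(mu/r2) = 4214.7 m/s
dV2 = V2*(1 - sqrt(2*r1/(r1+r2))) = 1371.44 m/s
Total dV = 3258 m/s

3258 m/s


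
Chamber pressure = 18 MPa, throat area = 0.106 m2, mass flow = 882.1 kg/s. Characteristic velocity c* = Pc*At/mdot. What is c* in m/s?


c* = 18e6 * 0.106 / 882.1 = 2163 m/s

2163 m/s


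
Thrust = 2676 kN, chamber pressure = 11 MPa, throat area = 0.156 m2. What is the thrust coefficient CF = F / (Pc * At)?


CF = 2676000 / (11e6 * 0.156) = 1.56

1.56


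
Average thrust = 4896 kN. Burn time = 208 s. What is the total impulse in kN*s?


It = 4896 * 208 = 1018368 kN*s

1018368 kN*s


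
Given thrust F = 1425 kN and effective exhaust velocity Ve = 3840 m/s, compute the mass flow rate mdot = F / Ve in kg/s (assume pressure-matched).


mdot = F / Ve = 1425000 / 3840 = 371.1 kg/s

371.1 kg/s


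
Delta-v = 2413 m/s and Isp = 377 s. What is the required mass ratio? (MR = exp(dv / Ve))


Ve = 377 * 9.81 = 3698.37 m/s
MR = exp(2413 / 3698.37) = 1.92

1.92


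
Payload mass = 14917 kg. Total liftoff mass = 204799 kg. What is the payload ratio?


PR = 14917 / 204799 = 0.0728

0.0728


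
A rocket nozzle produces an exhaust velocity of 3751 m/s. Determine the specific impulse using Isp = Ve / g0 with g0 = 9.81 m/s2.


Isp = Ve / g0 = 3751 / 9.81 = 382.4 s

382.4 s


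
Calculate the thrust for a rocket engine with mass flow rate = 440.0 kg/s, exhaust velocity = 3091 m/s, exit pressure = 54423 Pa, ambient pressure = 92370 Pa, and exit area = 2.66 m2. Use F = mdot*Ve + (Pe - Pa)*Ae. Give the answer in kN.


F = 440.0 * 3091 + (54423 - 92370) * 2.66 = 1.2591e+06 N = 1259.1 kN

1259.1 kN


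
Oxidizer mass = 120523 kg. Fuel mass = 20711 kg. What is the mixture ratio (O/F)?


MR = 120523 / 20711 = 5.82

5.82


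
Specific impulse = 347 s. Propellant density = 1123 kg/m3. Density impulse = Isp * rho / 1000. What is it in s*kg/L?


rho*Isp = 347 * 1123 / 1000 = 390 s*kg/L

390 s*kg/L


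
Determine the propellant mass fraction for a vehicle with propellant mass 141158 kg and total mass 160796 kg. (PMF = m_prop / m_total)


PMF = 141158 / 160796 = 0.878

0.878


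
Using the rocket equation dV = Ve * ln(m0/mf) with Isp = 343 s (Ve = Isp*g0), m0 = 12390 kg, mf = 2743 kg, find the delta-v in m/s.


Ve = 343 * 9.81 = 3364.83 m/s
dV = 3364.83 * ln(12390/2743) = 5074 m/s

5074 m/s


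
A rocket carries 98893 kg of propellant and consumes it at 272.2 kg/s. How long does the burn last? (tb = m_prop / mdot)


tb = 98893 / 272.2 = 363.3 s

363.3 s


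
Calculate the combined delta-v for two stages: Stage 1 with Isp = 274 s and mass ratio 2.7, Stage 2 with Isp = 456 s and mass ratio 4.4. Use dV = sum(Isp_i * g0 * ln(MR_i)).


dV1 = 274 * 9.81 * ln(2.7) = 2669.8 m/s
dV2 = 456 * 9.81 * ln(4.4) = 6627.8 m/s
Total dV = 2669.8 + 6627.8 = 9297.6 m/s ~ 9298 m/s

9298 m/s


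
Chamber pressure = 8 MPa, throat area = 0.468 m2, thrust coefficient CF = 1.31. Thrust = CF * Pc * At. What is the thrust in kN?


F = 1.31 * 8e6 * 0.468 = 4.9046e+06 N = 4904.6 kN

4904.6 kN


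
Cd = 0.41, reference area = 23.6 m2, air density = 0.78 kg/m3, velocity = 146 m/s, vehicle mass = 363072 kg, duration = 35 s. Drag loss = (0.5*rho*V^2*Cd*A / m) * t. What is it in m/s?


D = 0.5 * 0.78 * 146^2 * 0.41 * 23.6 = 80438.91 N
a = 80438.91 / 363072 = 0.2216 m/s2
dV = 0.2216 * 35 = 7.8 m/s

7.8 m/s


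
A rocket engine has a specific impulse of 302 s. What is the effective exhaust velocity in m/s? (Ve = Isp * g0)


Ve = Isp * g0 = 302 * 9.81 = 2962.6 m/s

2962.6 m/s


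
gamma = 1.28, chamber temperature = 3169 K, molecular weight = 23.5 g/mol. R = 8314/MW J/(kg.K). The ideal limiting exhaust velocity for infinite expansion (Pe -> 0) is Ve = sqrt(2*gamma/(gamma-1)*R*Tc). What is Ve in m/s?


R = 8314 / 23.5 = 353.79 J/(kg.K)
Ve = sqrt(2 * 1.28 / (1.28 - 1) * 353.79 * 3169) = 3202 m/s

3202 m/s


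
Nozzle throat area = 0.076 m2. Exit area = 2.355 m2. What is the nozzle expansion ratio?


AR = 2.355 / 0.076 = 31.0

31.0


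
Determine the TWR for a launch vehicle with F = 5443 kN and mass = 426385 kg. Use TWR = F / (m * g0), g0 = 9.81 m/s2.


TWR = 5443000 / (426385 * 9.81) = 1.3

1.3


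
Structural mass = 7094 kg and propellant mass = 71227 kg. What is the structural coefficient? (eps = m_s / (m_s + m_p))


eps = 7094 / (7094 + 71227) = 0.0906

0.0906


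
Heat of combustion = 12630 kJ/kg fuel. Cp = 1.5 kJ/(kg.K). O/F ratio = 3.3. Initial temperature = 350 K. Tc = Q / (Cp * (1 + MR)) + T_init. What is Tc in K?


Tc = 12630 / (1.5 * (1 + 3.3)) + 350 = 2308 K

2308 K


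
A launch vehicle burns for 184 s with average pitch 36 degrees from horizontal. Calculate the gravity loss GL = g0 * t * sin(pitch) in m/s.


GL = 9.81 * 184 * sin(36 deg) = 1061 m/s

1061 m/s


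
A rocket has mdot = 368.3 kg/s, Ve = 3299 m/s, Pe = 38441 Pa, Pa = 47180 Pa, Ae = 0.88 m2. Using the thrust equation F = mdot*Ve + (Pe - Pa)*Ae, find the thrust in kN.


F = 368.3 * 3299 + (38441 - 47180) * 0.88 = 1.2073e+06 N = 1207.3 kN

1207.3 kN


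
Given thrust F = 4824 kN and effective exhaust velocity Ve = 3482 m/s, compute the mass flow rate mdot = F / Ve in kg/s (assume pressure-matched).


mdot = F / Ve = 4824000 / 3482 = 1385.4 kg/s

1385.4 kg/s


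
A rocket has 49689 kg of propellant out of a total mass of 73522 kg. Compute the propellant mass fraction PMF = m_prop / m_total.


PMF = 49689 / 73522 = 0.676

0.676


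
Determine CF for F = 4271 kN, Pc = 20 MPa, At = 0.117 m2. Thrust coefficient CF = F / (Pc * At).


CF = 4271000 / (20e6 * 0.117) = 1.83

1.83


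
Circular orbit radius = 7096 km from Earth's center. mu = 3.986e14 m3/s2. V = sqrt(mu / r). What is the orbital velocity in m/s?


V = sqrt(3.986e14 / 7096000) = 7495 m/s

7495 m/s


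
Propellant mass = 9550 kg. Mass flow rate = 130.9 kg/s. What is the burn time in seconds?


tb = 9550 / 130.9 = 73.0 s

73.0 s


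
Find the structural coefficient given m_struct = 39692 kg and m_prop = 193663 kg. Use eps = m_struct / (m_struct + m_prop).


eps = 39692 / (39692 + 193663) = 0.1701

0.1701


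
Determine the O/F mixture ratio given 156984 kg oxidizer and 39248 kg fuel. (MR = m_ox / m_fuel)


MR = 156984 / 39248 = 4.0

4.0


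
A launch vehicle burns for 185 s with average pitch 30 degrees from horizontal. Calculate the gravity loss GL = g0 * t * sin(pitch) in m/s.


GL = 9.81 * 185 * sin(30 deg) = 907 m/s

907 m/s


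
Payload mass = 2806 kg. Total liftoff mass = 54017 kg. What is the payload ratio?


PR = 2806 / 54017 = 0.0519

0.0519


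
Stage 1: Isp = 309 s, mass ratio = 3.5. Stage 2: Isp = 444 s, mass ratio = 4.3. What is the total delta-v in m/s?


dV1 = 309 * 9.81 * ln(3.5) = 3797.5 m/s
dV2 = 444 * 9.81 * ln(4.3) = 6353.2 m/s
Total dV = 3797.5 + 6353.2 = 10150.7 m/s ~ 10151 m/s

10151 m/s


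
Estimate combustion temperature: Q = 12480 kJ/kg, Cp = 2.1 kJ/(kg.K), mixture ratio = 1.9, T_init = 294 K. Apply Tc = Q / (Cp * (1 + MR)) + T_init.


Tc = 12480 / (2.1 * (1 + 1.9)) + 294 = 2343 K

2343 K


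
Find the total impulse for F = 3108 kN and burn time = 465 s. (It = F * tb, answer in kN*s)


It = 3108 * 465 = 1445220 kN*s

1445220 kN*s


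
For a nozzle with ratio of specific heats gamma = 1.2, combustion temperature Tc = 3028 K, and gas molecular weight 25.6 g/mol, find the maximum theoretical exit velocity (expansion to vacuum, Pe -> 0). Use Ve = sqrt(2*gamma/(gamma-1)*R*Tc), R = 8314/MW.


R = 8314 / 25.6 = 324.77 J/(kg.K)
Ve = sqrt(2 * 1.2 / (1.2 - 1) * 324.77 * 3028) = 3435 m/s

3435 m/s


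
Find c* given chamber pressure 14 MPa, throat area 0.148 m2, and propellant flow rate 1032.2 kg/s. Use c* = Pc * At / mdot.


c* = 14e6 * 0.148 / 1032.2 = 2007 m/s

2007 m/s


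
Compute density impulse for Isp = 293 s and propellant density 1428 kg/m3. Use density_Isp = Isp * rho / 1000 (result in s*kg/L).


rho*Isp = 293 * 1428 / 1000 = 418 s*kg/L

418 s*kg/L


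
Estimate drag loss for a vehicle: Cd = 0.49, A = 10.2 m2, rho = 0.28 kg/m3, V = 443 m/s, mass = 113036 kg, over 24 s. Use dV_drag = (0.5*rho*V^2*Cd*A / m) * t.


D = 0.5 * 0.28 * 443^2 * 0.49 * 10.2 = 137319.35 N
a = 137319.35 / 113036 = 1.2148 m/s2
dV = 1.2148 * 24 = 29.2 m/s

29.2 m/s


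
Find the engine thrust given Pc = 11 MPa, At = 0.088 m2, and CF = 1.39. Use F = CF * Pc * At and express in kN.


F = 1.39 * 11e6 * 0.088 = 1.3455e+06 N = 1345.5 kN

1345.5 kN


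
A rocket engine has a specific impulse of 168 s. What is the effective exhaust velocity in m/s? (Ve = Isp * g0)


Ve = Isp * g0 = 168 * 9.81 = 1648.1 m/s

1648.1 m/s


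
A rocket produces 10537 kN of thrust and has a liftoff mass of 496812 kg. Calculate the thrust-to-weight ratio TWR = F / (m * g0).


TWR = 10537000 / (496812 * 9.81) = 2.16

2.16


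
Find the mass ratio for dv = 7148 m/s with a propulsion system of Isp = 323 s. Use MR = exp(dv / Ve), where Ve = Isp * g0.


Ve = 323 * 9.81 = 3168.63 m/s
MR = exp(7148 / 3168.63) = 9.544

9.544


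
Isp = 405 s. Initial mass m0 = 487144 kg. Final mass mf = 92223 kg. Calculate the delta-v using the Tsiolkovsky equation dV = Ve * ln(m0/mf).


Ve = 405 * 9.81 = 3973.05 m/s
dV = 3973.05 * ln(487144/92223) = 6613 m/s

6613 m/s


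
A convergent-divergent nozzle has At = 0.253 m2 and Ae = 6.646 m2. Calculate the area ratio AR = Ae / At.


AR = 6.646 / 0.253 = 26.3

26.3


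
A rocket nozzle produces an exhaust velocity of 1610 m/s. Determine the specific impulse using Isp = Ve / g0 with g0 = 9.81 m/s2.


Isp = Ve / g0 = 1610 / 9.81 = 164.1 s

164.1 s


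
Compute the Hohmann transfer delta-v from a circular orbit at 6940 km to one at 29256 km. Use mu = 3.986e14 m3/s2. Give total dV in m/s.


V1 = sqrt(mu/r1) = 7578.6 m/s
dV1 = V1*(sqrt(2*r2/(r1+r2)) - 1) = 2057.05 m/s
V2 = sqrt(mu/r2) = 3691.15 m/s
dV2 = V2*(1 - sqrt(2*r1/(r1+r2))) = 1405.41 m/s
Total dV = 3462 m/s

3462 m/s


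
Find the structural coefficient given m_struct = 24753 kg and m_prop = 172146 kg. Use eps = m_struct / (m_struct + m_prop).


eps = 24753 / (24753 + 172146) = 0.1257

0.1257


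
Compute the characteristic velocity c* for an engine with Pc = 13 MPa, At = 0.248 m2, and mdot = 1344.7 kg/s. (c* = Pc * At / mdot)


c* = 13e6 * 0.248 / 1344.7 = 2398 m/s

2398 m/s


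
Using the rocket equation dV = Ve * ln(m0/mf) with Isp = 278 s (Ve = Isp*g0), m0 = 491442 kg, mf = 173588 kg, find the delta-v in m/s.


Ve = 278 * 9.81 = 2727.18 m/s
dV = 2727.18 * ln(491442/173588) = 2838 m/s

2838 m/s


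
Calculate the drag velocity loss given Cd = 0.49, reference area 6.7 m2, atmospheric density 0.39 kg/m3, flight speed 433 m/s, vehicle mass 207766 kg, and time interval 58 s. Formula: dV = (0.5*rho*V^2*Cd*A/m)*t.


D = 0.5 * 0.39 * 433^2 * 0.49 * 6.7 = 120027.65 N
a = 120027.65 / 207766 = 0.5777 m/s2
dV = 0.5777 * 58 = 33.5 m/s

33.5 m/s


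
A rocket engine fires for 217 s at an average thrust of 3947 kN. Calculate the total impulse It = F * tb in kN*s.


It = 3947 * 217 = 856499 kN*s

856499 kN*s


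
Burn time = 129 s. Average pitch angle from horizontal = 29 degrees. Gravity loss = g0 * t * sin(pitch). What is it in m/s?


GL = 9.81 * 129 * sin(29 deg) = 614 m/s

614 m/s


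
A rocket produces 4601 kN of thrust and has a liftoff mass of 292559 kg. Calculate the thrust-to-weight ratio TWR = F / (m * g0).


TWR = 4601000 / (292559 * 9.81) = 1.6

1.6


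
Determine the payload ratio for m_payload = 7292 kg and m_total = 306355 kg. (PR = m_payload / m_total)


PR = 7292 / 306355 = 0.0238

0.0238


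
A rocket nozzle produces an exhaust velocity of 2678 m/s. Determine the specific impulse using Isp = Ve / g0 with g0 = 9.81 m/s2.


Isp = Ve / g0 = 2678 / 9.81 = 273.0 s

273.0 s


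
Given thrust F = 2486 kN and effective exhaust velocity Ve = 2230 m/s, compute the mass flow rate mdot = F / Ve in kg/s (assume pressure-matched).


mdot = F / Ve = 2486000 / 2230 = 1114.8 kg/s

1114.8 kg/s


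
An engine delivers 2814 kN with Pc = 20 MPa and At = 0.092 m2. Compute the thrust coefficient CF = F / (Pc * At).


CF = 2814000 / (20e6 * 0.092) = 1.53

1.53


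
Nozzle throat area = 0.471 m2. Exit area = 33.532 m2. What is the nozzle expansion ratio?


AR = 33.532 / 0.471 = 71.2

71.2


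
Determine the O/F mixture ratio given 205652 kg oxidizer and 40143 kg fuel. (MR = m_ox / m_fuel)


MR = 205652 / 40143 = 5.12

5.12


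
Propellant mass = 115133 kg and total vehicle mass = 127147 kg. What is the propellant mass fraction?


PMF = 115133 / 127147 = 0.906

0.906


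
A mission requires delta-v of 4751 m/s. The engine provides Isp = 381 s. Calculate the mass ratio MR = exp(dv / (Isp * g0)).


Ve = 381 * 9.81 = 3737.61 m/s
MR = exp(4751 / 3737.61) = 3.565

3.565


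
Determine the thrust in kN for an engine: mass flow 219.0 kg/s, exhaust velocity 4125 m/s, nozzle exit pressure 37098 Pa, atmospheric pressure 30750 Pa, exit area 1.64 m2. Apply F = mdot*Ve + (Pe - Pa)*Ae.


F = 219.0 * 4125 + (37098 - 30750) * 1.64 = 913786.0 N = 913.8 kN

913.8 kN


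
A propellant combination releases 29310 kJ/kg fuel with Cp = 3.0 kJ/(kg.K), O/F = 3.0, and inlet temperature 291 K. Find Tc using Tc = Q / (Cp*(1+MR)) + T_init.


Tc = 29310 / (3.0 * (1 + 3.0)) + 291 = 2734 K

2734 K


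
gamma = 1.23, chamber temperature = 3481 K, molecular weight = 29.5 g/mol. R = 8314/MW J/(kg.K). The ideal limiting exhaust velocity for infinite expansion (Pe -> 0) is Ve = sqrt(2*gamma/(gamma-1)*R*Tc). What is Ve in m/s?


R = 8314 / 29.5 = 281.83 J/(kg.K)
Ve = sqrt(2 * 1.23 / (1.23 - 1) * 281.83 * 3481) = 3239 m/s

3239 m/s


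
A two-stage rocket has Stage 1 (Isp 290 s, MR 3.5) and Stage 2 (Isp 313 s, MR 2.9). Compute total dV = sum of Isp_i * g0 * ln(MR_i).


dV1 = 290 * 9.81 * ln(3.5) = 3564.0 m/s
dV2 = 313 * 9.81 * ln(2.9) = 3269.2 m/s
Total dV = 3564.0 + 3269.2 = 6833.2 m/s ~ 6833 m/s

6833 m/s


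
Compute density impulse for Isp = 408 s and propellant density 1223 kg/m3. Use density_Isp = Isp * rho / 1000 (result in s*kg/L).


rho*Isp = 408 * 1223 / 1000 = 499 s*kg/L

499 s*kg/L


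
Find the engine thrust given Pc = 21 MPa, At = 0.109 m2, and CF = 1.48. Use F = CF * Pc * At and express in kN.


F = 1.48 * 21e6 * 0.109 = 3.3877e+06 N = 3387.7 kN

3387.7 kN


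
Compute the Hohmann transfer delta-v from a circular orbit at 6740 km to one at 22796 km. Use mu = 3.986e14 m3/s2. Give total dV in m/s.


V1 = sqrt(mu/r1) = 7690.22 m/s
dV1 = V1*(sqrt(2*r2/(r1+r2)) - 1) = 1864.26 m/s
V2 = sqrt(mu/r2) = 4181.57 m/s
dV2 = V2*(1 - sqrt(2*r1/(r1+r2))) = 1356.63 m/s
Total dV = 3221 m/s

3221 m/s


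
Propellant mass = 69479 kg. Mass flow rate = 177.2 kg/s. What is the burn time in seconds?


tb = 69479 / 177.2 = 392.1 s

392.1 s


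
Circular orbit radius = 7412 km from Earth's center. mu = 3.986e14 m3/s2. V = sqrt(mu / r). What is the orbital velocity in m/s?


V = sqrt(3.986e14 / 7412000) = 7333 m/s

7333 m/s


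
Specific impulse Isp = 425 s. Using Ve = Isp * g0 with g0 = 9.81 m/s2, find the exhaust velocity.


Ve = Isp * g0 = 425 * 9.81 = 4169.2 m/s

4169.2 m/s


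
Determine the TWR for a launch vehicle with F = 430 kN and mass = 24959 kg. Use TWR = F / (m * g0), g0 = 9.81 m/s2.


TWR = 430000 / (24959 * 9.81) = 1.76

1.76


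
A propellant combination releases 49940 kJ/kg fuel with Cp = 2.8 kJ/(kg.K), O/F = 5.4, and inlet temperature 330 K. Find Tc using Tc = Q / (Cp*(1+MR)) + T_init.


Tc = 49940 / (2.8 * (1 + 5.4)) + 330 = 3117 K

3117 K


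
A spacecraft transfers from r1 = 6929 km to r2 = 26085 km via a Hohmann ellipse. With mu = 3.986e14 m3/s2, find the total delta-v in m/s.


V1 = sqrt(mu/r1) = 7584.61 m/s
dV1 = V1*(sqrt(2*r2/(r1+r2)) - 1) = 1949.82 m/s
V2 = sqrt(mu/r2) = 3909.07 m/s
dV2 = V2*(1 - sqrt(2*r1/(r1+r2))) = 1376.42 m/s
Total dV = 3326 m/s

3326 m/s


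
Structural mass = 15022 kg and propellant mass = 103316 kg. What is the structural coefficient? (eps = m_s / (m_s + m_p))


eps = 15022 / (15022 + 103316) = 0.1269

0.1269


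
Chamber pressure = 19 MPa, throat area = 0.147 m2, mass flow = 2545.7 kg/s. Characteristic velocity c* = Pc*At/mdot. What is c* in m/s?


c* = 19e6 * 0.147 / 2545.7 = 1097 m/s

1097 m/s


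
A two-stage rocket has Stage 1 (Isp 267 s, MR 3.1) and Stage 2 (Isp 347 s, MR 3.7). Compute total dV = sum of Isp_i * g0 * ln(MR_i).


dV1 = 267 * 9.81 * ln(3.1) = 2963.4 m/s
dV2 = 347 * 9.81 * ln(3.7) = 4453.7 m/s
Total dV = 2963.4 + 4453.7 = 7417.1 m/s ~ 7417 m/s

7417 m/s


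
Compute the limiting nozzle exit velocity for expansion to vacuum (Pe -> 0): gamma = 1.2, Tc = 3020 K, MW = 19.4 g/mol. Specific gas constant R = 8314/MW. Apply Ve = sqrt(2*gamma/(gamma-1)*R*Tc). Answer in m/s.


R = 8314 / 19.4 = 428.56 J/(kg.K)
Ve = sqrt(2 * 1.2 / (1.2 - 1) * 428.56 * 3020) = 3941 m/s

3941 m/s


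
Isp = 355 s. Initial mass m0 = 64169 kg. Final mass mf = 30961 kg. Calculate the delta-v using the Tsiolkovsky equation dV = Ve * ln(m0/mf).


Ve = 355 * 9.81 = 3482.55 m/s
dV = 3482.55 * ln(64169/30961) = 2538 m/s

2538 m/s


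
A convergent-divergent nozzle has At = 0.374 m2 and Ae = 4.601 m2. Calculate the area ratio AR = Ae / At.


AR = 4.601 / 0.374 = 12.3

12.3


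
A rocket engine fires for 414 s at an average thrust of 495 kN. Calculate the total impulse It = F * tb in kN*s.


It = 495 * 414 = 204930 kN*s

204930 kN*s


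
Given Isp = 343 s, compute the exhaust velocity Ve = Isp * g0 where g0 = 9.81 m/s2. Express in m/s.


Ve = Isp * g0 = 343 * 9.81 = 3364.8 m/s

3364.8 m/s


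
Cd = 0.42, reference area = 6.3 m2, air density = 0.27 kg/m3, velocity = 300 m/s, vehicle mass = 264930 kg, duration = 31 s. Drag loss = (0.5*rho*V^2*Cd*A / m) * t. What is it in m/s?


D = 0.5 * 0.27 * 300^2 * 0.42 * 6.3 = 32148.9 N
a = 32148.9 / 264930 = 0.1213 m/s2
dV = 0.1213 * 31 = 3.8 m/s

3.8 m/s


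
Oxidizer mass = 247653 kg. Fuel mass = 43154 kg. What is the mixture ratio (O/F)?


MR = 247653 / 43154 = 5.74

5.74


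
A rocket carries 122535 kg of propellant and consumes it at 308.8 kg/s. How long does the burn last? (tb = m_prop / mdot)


tb = 122535 / 308.8 = 396.8 s

396.8 s


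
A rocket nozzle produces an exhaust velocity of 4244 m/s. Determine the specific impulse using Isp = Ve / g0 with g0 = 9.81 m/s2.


Isp = Ve / g0 = 4244 / 9.81 = 432.6 s

432.6 s


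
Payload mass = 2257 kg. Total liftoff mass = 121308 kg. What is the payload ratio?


PR = 2257 / 121308 = 0.0186

0.0186


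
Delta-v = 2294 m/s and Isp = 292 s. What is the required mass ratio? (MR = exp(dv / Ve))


Ve = 292 * 9.81 = 2864.52 m/s
MR = exp(2294 / 2864.52) = 2.227

2.227


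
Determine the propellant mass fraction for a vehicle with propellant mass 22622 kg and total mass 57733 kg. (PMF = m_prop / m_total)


PMF = 22622 / 57733 = 0.392

0.392


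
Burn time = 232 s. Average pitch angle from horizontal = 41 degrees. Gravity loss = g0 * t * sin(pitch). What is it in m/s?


GL = 9.81 * 232 * sin(41 deg) = 1493 m/s

1493 m/s


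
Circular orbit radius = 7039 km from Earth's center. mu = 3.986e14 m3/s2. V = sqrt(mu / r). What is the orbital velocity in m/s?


V = sqrt(3.986e14 / 7039000) = 7525 m/s

7525 m/s


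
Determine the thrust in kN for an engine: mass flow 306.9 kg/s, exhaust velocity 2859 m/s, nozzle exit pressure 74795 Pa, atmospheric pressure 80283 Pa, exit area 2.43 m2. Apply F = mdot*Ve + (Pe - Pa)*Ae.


F = 306.9 * 2859 + (74795 - 80283) * 2.43 = 864091.0 N = 864.1 kN

864.1 kN


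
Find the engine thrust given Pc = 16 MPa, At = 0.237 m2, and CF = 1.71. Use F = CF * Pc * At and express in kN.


F = 1.71 * 16e6 * 0.237 = 6.4843e+06 N = 6484.3 kN

6484.3 kN


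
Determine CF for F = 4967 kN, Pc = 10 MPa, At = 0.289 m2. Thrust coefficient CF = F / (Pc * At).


CF = 4967000 / (10e6 * 0.289) = 1.72

1.72


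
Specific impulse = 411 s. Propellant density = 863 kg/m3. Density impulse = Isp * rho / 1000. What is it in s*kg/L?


rho*Isp = 411 * 863 / 1000 = 355 s*kg/L

355 s*kg/L


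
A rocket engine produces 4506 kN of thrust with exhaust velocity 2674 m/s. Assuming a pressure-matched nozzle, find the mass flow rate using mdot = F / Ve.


mdot = F / Ve = 4506000 / 2674 = 1685.1 kg/s

1685.1 kg/s


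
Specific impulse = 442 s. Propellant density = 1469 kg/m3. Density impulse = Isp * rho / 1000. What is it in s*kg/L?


rho*Isp = 442 * 1469 / 1000 = 649 s*kg/L

649 s*kg/L


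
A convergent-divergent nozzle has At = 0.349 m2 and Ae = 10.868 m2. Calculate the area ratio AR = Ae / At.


AR = 10.868 / 0.349 = 31.1

31.1


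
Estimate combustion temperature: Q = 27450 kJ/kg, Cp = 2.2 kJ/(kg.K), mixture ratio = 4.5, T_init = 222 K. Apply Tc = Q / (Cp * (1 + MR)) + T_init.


Tc = 27450 / (2.2 * (1 + 4.5)) + 222 = 2491 K

2491 K


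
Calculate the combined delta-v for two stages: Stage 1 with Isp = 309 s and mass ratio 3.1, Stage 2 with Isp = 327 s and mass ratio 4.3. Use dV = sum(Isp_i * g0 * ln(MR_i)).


dV1 = 309 * 9.81 * ln(3.1) = 3429.6 m/s
dV2 = 327 * 9.81 * ln(4.3) = 4679.0 m/s
Total dV = 3429.6 + 4679.0 = 8108.6 m/s ~ 8109 m/s

8109 m/s


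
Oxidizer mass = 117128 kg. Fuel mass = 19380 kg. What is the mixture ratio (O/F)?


MR = 117128 / 19380 = 6.04

6.04


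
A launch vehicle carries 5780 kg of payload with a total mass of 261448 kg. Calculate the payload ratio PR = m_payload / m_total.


PR = 5780 / 261448 = 0.0221

0.0221


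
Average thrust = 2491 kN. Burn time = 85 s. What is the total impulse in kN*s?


It = 2491 * 85 = 211735 kN*s

211735 kN*s


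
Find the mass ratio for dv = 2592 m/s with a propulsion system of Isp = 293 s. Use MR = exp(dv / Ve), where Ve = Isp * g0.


Ve = 293 * 9.81 = 2874.33 m/s
MR = exp(2592 / 2874.33) = 2.464

2.464


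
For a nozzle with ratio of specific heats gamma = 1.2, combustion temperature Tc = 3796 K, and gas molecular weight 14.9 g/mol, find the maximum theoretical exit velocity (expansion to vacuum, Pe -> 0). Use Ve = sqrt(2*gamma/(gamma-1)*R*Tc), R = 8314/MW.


R = 8314 / 14.9 = 557.99 J/(kg.K)
Ve = sqrt(2 * 1.2 / (1.2 - 1) * 557.99 * 3796) = 5042 m/s

5042 m/s


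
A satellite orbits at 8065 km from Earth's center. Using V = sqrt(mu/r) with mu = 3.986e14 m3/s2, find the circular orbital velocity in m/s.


V = sqrt(3.986e14 / 8065000) = 7030 m/s

7030 m/s


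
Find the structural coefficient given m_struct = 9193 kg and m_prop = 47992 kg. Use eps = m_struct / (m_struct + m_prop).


eps = 9193 / (9193 + 47992) = 0.1608

0.1608


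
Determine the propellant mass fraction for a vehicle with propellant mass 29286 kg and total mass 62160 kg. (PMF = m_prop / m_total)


PMF = 29286 / 62160 = 0.471

0.471


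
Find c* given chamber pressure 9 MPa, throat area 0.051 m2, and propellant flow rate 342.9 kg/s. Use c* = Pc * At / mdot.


c* = 9e6 * 0.051 / 342.9 = 1339 m/s

1339 m/s


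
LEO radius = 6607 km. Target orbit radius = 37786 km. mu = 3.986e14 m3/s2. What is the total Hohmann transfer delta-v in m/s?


V1 = sqrt(mu/r1) = 7767.24 m/s
dV1 = V1*(sqrt(2*r2/(r1+r2)) - 1) = 2366.97 m/s
V2 = sqrt(mu/r2) = 3247.9 m/s
dV2 = V2*(1 - sqrt(2*r1/(r1+r2))) = 1475.91 m/s
Total dV = 3843 m/s

3843 m/s


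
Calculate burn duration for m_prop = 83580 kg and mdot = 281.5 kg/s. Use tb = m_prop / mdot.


tb = 83580 / 281.5 = 296.9 s

296.9 s


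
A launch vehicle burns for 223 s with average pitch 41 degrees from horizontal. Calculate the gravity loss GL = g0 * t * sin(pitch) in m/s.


GL = 9.81 * 223 * sin(41 deg) = 1435 m/s

1435 m/s


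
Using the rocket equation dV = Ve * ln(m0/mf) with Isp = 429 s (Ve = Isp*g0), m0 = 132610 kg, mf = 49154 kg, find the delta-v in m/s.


Ve = 429 * 9.81 = 4208.49 m/s
dV = 4208.49 * ln(132610/49154) = 4177 m/s

4177 m/s


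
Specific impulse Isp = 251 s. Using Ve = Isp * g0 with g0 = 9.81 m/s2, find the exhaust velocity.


Ve = Isp * g0 = 251 * 9.81 = 2462.3 m/s

2462.3 m/s


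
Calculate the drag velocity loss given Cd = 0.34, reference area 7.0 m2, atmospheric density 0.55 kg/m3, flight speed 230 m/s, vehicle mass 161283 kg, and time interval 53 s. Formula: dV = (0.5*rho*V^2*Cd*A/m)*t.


D = 0.5 * 0.55 * 230^2 * 0.34 * 7.0 = 34623.05 N
a = 34623.05 / 161283 = 0.2147 m/s2
dV = 0.2147 * 53 = 11.4 m/s

11.4 m/s


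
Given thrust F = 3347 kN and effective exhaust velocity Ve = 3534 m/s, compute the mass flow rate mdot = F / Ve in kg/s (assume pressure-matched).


mdot = F / Ve = 3347000 / 3534 = 947.1 kg/s

947.1 kg/s


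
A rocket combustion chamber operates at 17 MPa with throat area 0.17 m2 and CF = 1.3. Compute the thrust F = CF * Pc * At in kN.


F = 1.3 * 17e6 * 0.17 = 3.7570e+06 N = 3757.0 kN

3757.0 kN


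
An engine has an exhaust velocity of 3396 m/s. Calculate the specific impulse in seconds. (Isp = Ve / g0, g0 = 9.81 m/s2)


Isp = Ve / g0 = 3396 / 9.81 = 346.2 s

346.2 s
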